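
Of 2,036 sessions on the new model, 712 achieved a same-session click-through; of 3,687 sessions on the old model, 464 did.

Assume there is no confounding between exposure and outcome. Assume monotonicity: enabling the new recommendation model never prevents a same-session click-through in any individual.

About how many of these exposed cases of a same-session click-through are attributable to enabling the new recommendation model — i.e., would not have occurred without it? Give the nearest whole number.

p₁ = P(outcome | exposed) = 712/2036 = 0.34971
p₀ = P(outcome | unexposed) = 464/3687 = 0.12585
PN = (p₁ − p₀)/p₁ = (0.34971 − 0.12585) / 0.34971 ≈ 0.64013.
Attributable cases ≈ PN × (exposed cases) = 0.64013 × 712 ≈ 455.77.

about 456 cases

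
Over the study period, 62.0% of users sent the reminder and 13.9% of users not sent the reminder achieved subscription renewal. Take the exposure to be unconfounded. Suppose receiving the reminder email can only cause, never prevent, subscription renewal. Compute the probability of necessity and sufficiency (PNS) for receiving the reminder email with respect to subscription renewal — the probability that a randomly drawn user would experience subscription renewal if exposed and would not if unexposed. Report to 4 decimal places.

PNS ≈ 0.4810

p₁ = 0.62, p₀ = 0.139.
Under exogeneity and monotonicity, PNS = p₁ − p₀.
PNS = 0.62 − 0.139 = 0.481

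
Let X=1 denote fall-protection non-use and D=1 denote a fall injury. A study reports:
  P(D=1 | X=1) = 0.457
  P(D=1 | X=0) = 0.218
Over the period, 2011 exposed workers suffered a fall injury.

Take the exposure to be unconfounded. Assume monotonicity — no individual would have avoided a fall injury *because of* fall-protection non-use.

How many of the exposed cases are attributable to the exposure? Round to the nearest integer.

about 1052 cases

Let p₁ = 0.457, p₀ = 0.218.
PN = (p₁ − p₀)/p₁ = (0.457 − 0.218) / 0.457 ≈ 0.52298.
Attributable cases ≈ PN × (exposed cases) = 0.52298 × 2011 ≈ 1051.70.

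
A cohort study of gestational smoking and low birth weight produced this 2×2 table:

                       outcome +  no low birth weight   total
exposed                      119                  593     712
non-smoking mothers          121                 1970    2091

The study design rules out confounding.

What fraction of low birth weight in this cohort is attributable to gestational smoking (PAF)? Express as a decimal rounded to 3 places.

PAF ≈ 0.324

p₁ = P(outcome | exposed) = 119/712 = 0.16713
p₀ = P(outcome | unexposed) = 121/2091 = 0.057867
Exposure prevalence π = 712/2803 = 0.25401; overall risk P(Y=1) = 0.085623.
Under exogeneity, PAF = [P(Y=1) − p₀]/P(Y=1).
PAF = (0.085623 − 0.057867) / 0.085623 ≈ 0.3242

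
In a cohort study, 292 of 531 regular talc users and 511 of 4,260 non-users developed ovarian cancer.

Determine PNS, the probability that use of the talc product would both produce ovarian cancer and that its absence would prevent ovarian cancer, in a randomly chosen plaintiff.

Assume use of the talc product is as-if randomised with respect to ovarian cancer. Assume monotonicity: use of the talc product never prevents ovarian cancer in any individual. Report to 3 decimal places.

p₁ = P(outcome | exposed) = 292/531 = 0.54991
p₀ = P(outcome | unexposed) = 511/4260 = 0.11995
Under exogeneity and monotonicity, PNS = p₁ − p₀.
PNS = 0.54991 − 0.11995 = 0.42995

PNS ≈ 0.430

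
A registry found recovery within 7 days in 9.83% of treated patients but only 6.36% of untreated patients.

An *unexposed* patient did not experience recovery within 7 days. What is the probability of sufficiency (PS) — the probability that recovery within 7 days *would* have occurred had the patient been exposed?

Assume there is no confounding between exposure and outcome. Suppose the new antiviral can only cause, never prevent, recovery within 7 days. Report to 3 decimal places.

PS ≈ 0.037

p₁ = 0.0983, p₀ = 0.0636.
Under exogeneity and monotonicity, PS = (p₁ − p₀) / (1 − p₀).
PS = (0.0983 − 0.0636) / (1 − 0.0636) = 0.0347 / 0.9364 ≈ 0.0371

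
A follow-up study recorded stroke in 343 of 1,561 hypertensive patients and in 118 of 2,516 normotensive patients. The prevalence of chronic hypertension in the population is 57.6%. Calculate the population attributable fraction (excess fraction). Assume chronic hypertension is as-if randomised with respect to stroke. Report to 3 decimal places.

p₁ = P(outcome | exposed) = 343/1561 = 0.21973
p₀ = P(outcome | unexposed) = 118/2516 = 0.0469
Overall risk P(Y=1) = π·p₁ + (1−π)·p₀ = 0.576×0.21973 + 0.424×0.0469 = 0.14645.
Under exogeneity, PAF = [P(Y=1) − p₀] / P(Y=1).
PAF = (0.14645 − 0.0469) / 0.14645 ≈ 0.6798

PAF ≈ 0.680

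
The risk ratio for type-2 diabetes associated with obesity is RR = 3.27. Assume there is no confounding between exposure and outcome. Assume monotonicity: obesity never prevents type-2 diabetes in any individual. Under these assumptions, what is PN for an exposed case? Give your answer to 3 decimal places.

PN ≈ 0.694

Under exogeneity and monotonicity, PN = (RR − 1) / RR = 1 − 1/RR.
PN = (3.27 − 1) / 3.27 = 2.27 / 3.27 ≈ 0.6942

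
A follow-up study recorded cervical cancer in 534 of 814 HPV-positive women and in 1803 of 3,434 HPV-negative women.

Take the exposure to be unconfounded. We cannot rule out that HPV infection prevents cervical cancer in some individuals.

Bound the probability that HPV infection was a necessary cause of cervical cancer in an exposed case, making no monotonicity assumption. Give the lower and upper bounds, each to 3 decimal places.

0.200 ≤ PN ≤ 0.724

p₁ = P(outcome | exposed) = 534/814 = 0.65602
p₀ = P(outcome | unexposed) = 1803/3434 = 0.52504
Under exogeneity alone the bounds on PN are max{0,(p₁−p₀)/p₁} ≤ PN ≤ min{1,(1−p₀)/p₁}.
  lower = (p₁ − p₀)/p₁ = 0.13098 / 0.65602 ≈ 0.1997
  upper = min{1, (1 − p₀)/p₁} = 0.47496 / 0.65602 ≈ 0.7240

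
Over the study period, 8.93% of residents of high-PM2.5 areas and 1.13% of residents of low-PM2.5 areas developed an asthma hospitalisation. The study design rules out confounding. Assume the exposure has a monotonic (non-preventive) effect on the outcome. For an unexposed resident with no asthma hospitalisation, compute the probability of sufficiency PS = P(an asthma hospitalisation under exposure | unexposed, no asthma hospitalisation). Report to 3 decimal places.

PS ≈ 0.079

p₁ = 0.0893, p₀ = 0.0113.
Under exogeneity and monotonicity, PS = (p₁ − p₀) / (1 − p₀).
PS = (0.0893 − 0.0113) / (1 − 0.0113) = 0.078 / 0.9887 ≈ 0.0789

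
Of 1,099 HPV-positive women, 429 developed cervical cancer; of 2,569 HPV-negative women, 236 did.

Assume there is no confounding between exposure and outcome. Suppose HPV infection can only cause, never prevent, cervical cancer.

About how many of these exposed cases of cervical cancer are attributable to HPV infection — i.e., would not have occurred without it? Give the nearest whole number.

p₁ = P(outcome | exposed) = 429/1099 = 0.39035
p₀ = P(outcome | unexposed) = 236/2569 = 0.091865
PN = (p₁ − p₀)/p₁ = (0.39035 − 0.091865) / 0.39035 ≈ 0.76466.
Attributable cases ≈ PN × (exposed cases) = 0.76466 × 429 ≈ 328.04.

about 328 cases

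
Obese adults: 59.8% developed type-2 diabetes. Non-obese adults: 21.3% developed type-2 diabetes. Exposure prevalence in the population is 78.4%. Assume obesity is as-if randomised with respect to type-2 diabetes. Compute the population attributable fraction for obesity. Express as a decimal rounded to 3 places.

PAF ≈ 0.586

p₁ = 0.598, p₀ = 0.213.
Overall risk P(Y=1) = π·p₁ + (1−π)·p₀ = 0.784×0.598 + 0.216×0.213 = 0.51484.
Under exogeneity, PAF = [P(Y=1) − p₀] / P(Y=1).
PAF = (0.51484 − 0.213) / 0.51484 ≈ 0.5863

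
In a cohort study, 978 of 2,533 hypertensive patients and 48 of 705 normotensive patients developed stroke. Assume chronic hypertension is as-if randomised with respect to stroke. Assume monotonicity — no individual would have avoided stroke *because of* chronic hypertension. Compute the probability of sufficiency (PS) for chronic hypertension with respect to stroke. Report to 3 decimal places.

PS ≈ 0.341

p₁ = P(outcome | exposed) = 978/2533 = 0.3861
p₀ = P(outcome | unexposed) = 48/705 = 0.068085
Under exogeneity and monotonicity, PS = (p₁ − p₀) / (1 − p₀).
PS = (0.3861 − 0.068085) / (1 − 0.068085) = 0.31802 / 0.93191 ≈ 0.3413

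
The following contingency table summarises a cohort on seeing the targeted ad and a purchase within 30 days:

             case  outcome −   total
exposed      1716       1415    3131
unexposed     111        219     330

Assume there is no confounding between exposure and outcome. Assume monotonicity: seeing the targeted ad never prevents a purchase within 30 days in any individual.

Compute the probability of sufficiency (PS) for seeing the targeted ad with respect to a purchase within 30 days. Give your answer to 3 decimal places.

p₁ = P(outcome | exposed) = 1716/3131 = 0.54807
p₀ = P(outcome | unexposed) = 111/330 = 0.33636
Under exogeneity and monotonicity, PS = (p₁ − p₀) / (1 − p₀).
PS = (0.54807 − 0.33636) / (1 − 0.33636) = 0.2117 / 0.66364 ≈ 0.3190

PS ≈ 0.319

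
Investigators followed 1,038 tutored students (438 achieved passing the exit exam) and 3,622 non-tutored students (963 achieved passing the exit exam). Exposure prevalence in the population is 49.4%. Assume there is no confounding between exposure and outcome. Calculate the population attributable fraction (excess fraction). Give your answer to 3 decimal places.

PAF ≈ 0.225

p₁ = P(outcome | exposed) = 438/1038 = 0.42197
p₀ = P(outcome | unexposed) = 963/3622 = 0.26588
Overall risk P(Y=1) = π·p₁ + (1−π)·p₀ = 0.494×0.42197 + 0.506×0.26588 = 0.34298.
Under exogeneity, PAF = [P(Y=1) − p₀] / P(Y=1).
PAF = (0.34298 − 0.26588) / 0.34298 ≈ 0.2248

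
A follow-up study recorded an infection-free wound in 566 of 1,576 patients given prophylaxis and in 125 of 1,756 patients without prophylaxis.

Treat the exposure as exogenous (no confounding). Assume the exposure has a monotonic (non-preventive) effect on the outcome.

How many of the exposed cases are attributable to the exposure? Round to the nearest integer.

p₁ = P(outcome | exposed) = 566/1576 = 0.35914
p₀ = P(outcome | unexposed) = 125/1756 = 0.071185
PN = (p₁ − p₀)/p₁ = (0.35914 − 0.071185) / 0.35914 ≈ 0.80179.
Attributable cases ≈ PN × (exposed cases) = 0.80179 × 566 ≈ 453.81.

about 454 cases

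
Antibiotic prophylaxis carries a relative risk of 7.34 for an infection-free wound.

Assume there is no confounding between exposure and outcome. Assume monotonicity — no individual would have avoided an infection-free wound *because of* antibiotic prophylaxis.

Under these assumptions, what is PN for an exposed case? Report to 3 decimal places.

Under exogeneity and monotonicity, PN = (RR − 1) / RR = 1 − 1/RR.
PN = (7.34 − 1) / 7.34 = 6.34 / 7.34 ≈ 0.8638

PN ≈ 0.864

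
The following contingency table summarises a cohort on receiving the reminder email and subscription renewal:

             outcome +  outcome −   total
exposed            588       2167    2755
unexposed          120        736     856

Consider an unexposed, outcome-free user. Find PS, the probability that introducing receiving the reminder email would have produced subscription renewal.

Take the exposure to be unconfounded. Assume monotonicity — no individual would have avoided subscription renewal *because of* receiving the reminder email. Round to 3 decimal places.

PS ≈ 0.085

p₁ = P(outcome | exposed) = 588/2755 = 0.21343
p₀ = P(outcome | unexposed) = 120/856 = 0.14019
Under exogeneity and monotonicity, PS = (p₁ − p₀)/(1 − p₀).
PS = (0.21343 − 0.14019) / 0.85981 ≈ 0.0852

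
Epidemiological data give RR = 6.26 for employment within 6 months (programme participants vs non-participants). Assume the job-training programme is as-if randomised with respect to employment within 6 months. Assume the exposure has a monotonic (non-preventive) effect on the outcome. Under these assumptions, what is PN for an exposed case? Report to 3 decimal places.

PN ≈ 0.840

Under exogeneity and monotonicity, PN = (RR − 1) / RR = 1 − 1/RR.
PN = (6.26 − 1) / 6.26 = 5.26 / 6.26 ≈ 0.8403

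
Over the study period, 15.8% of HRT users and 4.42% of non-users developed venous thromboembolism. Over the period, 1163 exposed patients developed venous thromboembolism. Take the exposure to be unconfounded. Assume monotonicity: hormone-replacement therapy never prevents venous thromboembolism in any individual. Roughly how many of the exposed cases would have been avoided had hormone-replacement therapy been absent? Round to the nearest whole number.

about 838 cases

p₁ = 0.158, p₀ = 0.0442.
PN = (p₁ − p₀)/p₁ = (0.158 − 0.0442) / 0.158 ≈ 0.72025.
Attributable cases ≈ PN × (exposed cases) = 0.72025 × 1163 ≈ 837.65.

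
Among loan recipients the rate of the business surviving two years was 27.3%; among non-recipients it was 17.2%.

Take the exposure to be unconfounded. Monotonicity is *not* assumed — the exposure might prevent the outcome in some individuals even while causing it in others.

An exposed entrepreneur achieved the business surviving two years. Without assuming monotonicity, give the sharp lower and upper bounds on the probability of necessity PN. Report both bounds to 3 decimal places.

0.370 ≤ PN ≤ 1.000

p₁ = 0.273, p₀ = 0.172.
Under exogeneity alone the bounds on PN are max{0,(p₁−p₀)/p₁} ≤ PN ≤ min{1,(1−p₀)/p₁}.
  lower = (p₁ − p₀)/p₁ = 0.101 / 0.273 ≈ 0.3700
  upper = min{1, (1 − p₀)/p₁} = 0.828 / 0.273 ≈ 3.0330 → capped at 1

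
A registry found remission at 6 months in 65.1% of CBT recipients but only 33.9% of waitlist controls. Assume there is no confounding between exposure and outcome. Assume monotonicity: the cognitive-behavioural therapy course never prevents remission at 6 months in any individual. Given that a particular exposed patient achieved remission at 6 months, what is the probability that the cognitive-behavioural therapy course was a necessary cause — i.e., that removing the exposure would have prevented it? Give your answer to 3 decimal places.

p₁ = 0.651, p₀ = 0.339.
Under exogeneity and monotonicity, PN = (p₁ − p₀) / p₁.
PN = (0.651 − 0.339) / 0.651 = 0.312 / 0.651 ≈ 0.4793

PN ≈ 0.479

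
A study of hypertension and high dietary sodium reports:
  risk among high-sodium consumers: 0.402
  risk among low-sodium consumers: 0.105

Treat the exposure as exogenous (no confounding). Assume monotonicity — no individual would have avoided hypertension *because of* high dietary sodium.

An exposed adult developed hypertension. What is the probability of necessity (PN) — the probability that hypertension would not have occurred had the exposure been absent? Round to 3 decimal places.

Let p₁ = 0.402, p₀ = 0.105.
Under exogeneity and monotonicity, PN = (p₁ − p₀) / p₁.
PN = (0.402 − 0.105) / 0.402 = 0.297 / 0.402 ≈ 0.7388

PN ≈ 0.739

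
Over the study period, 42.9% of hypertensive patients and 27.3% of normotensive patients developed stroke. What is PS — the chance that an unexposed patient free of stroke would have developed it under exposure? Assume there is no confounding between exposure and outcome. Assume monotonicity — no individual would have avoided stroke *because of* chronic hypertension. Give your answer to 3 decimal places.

PS ≈ 0.215

p₁ = 0.429, p₀ = 0.273.
Under exogeneity and monotonicity, PS = (p₁ − p₀) / (1 − p₀).
PS = (0.429 − 0.273) / (1 − 0.273) = 0.156 / 0.727 ≈ 0.2146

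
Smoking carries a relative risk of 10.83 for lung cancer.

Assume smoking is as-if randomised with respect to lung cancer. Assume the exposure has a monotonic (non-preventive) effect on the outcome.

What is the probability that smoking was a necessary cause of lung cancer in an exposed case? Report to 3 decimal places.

Under exogeneity and monotonicity, PN = (RR − 1) / RR = 1 − 1/RR.
PN = (10.83 − 1) / 10.83 = 9.83 / 10.83 ≈ 0.9077

PN ≈ 0.908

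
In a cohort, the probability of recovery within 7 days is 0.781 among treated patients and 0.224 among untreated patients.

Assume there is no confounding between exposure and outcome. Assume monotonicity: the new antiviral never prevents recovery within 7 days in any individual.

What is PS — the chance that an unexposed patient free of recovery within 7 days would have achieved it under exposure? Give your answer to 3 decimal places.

PS ≈ 0.718

Let p₁ = 0.781, p₀ = 0.224.
Under exogeneity and monotonicity, PS = (p₁ − p₀) / (1 − p₀).
PS = (0.781 − 0.224) / (1 − 0.224) = 0.557 / 0.776 ≈ 0.7178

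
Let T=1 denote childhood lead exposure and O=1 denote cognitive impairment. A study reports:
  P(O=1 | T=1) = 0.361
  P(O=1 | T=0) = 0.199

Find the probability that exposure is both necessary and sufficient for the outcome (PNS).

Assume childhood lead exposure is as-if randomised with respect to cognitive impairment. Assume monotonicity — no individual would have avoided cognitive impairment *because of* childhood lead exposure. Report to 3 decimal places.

PNS ≈ 0.162

Let p₁ = 0.361, p₀ = 0.199.
Under exogeneity and monotonicity, PNS = p₁ − p₀.
PNS = 0.361 − 0.199 = 0.162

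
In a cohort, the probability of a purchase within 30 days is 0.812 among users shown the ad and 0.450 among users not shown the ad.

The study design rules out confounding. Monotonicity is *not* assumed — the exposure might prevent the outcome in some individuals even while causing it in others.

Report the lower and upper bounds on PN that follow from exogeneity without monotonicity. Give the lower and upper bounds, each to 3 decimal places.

0.446 ≤ PN ≤ 0.677

Let p₁ = 0.812, p₀ = 0.45.
Under exogeneity alone the bounds on PN are max{0,(p₁−p₀)/p₁} ≤ PN ≤ min{1,(1−p₀)/p₁}.
  lower = (p₁ − p₀)/p₁ = 0.362 / 0.812 ≈ 0.4458
  upper = min{1, (1 − p₀)/p₁} = 0.55 / 0.812 ≈ 0.6773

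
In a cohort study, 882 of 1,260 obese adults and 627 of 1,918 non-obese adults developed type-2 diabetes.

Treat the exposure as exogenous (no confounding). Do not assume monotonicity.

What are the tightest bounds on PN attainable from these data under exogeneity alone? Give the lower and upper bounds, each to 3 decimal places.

0.533 ≤ PN ≤ 0.962

p₁ = P(outcome | exposed) = 882/1260 = 0.7
p₀ = P(outcome | unexposed) = 627/1918 = 0.3269
Under exogeneity alone the bounds on PN are max{0,(p₁−p₀)/p₁} ≤ PN ≤ min{1,(1−p₀)/p₁}.
  lower = (p₁ − p₀)/p₁ = 0.3731 / 0.7 ≈ 0.5330
  upper = min{1, (1 − p₀)/p₁} = 0.6731 / 0.7 ≈ 0.9616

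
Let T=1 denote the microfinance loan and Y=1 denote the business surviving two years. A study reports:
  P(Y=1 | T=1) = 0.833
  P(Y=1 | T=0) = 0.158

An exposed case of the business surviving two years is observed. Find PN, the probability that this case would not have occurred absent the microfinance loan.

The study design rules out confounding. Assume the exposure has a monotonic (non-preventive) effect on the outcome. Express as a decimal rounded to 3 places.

Let p₁ = 0.833, p₀ = 0.158.
Under exogeneity and monotonicity, PN = (p₁ − p₀) / p₁.
PN = (0.833 − 0.158) / 0.833 = 0.675 / 0.833 ≈ 0.8103

PN ≈ 0.810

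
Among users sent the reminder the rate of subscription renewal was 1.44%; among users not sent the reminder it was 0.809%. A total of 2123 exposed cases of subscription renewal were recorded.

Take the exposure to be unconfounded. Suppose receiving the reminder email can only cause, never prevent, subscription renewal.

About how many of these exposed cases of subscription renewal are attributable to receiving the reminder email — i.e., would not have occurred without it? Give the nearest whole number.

p₁ = 0.0144, p₀ = 0.00809.
PN = (p₁ − p₀)/p₁ = (0.0144 − 0.00809) / 0.0144 ≈ 0.43819.
Attributable cases ≈ PN × (exposed cases) = 0.43819 × 2123 ≈ 930.29.

about 930 cases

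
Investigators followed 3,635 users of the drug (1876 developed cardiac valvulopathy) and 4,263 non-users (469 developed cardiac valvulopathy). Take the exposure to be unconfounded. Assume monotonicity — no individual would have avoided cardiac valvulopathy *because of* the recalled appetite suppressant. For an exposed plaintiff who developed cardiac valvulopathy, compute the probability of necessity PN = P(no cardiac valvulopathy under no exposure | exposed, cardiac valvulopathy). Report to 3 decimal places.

p₁ = P(outcome | exposed) = 1876/3635 = 0.51609
p₀ = P(outcome | unexposed) = 469/4263 = 0.11002
Under exogeneity and monotonicity, PN = (p₁ − p₀) / p₁.
PN = (0.51609 − 0.11002) / 0.51609 = 0.40608 / 0.51609 ≈ 0.7868

PN ≈ 0.787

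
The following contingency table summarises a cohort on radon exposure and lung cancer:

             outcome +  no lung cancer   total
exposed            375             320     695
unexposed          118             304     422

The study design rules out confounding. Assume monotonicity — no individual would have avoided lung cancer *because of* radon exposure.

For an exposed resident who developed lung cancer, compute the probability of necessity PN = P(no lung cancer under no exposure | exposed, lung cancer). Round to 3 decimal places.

p₁ = P(outcome | exposed) = 375/695 = 0.53957
p₀ = P(outcome | unexposed) = 118/422 = 0.27962
Under exogeneity and monotonicity, PN = (p₁ − p₀) / p₁.
PN = (0.53957 − 0.27962) / 0.53957 = 0.25995 / 0.53957 ≈ 0.4818

PN ≈ 0.482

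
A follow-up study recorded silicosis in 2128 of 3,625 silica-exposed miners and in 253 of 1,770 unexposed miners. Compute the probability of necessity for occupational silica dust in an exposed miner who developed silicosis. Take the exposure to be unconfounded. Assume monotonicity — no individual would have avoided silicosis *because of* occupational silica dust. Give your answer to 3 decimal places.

p₁ = P(outcome | exposed) = 2128/3625 = 0.58703
p₀ = P(outcome | unexposed) = 253/1770 = 0.14294
Under exogeneity and monotonicity, PN = (p₁ − p₀) / p₁.
PN = (0.58703 − 0.14294) / 0.58703 = 0.4441 / 0.58703 ≈ 0.7565

PN ≈ 0.757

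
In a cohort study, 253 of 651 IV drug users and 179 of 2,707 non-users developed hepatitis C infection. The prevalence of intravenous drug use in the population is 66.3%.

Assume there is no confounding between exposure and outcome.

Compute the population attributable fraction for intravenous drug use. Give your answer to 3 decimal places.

PAF ≈ 0.764

p₁ = P(outcome | exposed) = 253/651 = 0.38863
p₀ = P(outcome | unexposed) = 179/2707 = 0.066125
Overall risk P(Y=1) = π·p₁ + (1−π)·p₀ = 0.663×0.38863 + 0.337×0.066125 = 0.27995.
Under exogeneity, PAF = [P(Y=1) − p₀] / P(Y=1).
PAF = (0.27995 − 0.066125) / 0.27995 ≈ 0.7638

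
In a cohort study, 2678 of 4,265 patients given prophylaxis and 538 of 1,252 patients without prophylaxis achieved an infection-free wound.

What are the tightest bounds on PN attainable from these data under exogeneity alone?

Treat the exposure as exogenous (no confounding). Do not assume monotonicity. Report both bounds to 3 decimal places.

0.316 ≤ PN ≤ 0.908

p₁ = P(outcome | exposed) = 2678/4265 = 0.6279
p₀ = P(outcome | unexposed) = 538/1252 = 0.42971
Under exogeneity alone the bounds on PN are max{0,(p₁−p₀)/p₁} ≤ PN ≤ min{1,(1−p₀)/p₁}.
  lower = (p₁ − p₀)/p₁ = 0.19819 / 0.6279 ≈ 0.3156
  upper = min{1, (1 − p₀)/p₁} = 0.57029 / 0.6279 ≈ 0.9082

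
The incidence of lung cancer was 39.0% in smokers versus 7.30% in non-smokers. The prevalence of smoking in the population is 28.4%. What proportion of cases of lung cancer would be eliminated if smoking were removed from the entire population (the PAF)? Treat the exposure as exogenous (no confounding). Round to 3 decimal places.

PAF ≈ 0.552

p₁ = 0.39, p₀ = 0.073.
Overall risk P(Y=1) = π·p₁ + (1−π)·p₀ = 0.284×0.39 + 0.716×0.073 = 0.16303.
Under exogeneity, PAF = [P(Y=1) − p₀] / P(Y=1).
PAF = (0.16303 − 0.073) / 0.16303 ≈ 0.5522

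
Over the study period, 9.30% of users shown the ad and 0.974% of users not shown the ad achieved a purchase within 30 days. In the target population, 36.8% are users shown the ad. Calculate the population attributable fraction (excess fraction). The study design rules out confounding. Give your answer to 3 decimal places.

PAF ≈ 0.759

p₁ = 0.093, p₀ = 0.00974.
Overall risk P(Y=1) = π·p₁ + (1−π)·p₀ = 0.368×0.093 + 0.632×0.00974 = 0.04038.
Under exogeneity, PAF = [P(Y=1) − p₀] / P(Y=1).
PAF = (0.04038 − 0.00974) / 0.04038 ≈ 0.7588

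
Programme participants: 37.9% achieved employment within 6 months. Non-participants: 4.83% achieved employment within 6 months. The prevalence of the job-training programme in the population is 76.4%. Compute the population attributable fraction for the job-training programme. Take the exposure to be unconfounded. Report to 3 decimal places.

p₁ = 0.379, p₀ = 0.0483.
Overall risk P(Y=1) = π·p₁ + (1−π)·p₀ = 0.764×0.379 + 0.236×0.0483 = 0.30095.
Under exogeneity, PAF = [P(Y=1) − p₀] / P(Y=1).
PAF = (0.30095 − 0.0483) / 0.30095 ≈ 0.8395

PAF ≈ 0.840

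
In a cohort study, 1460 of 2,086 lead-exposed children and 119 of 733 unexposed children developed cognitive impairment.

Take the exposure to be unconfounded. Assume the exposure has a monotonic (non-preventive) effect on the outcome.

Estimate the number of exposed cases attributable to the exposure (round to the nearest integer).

about 1121 cases

p₁ = P(outcome | exposed) = 1460/2086 = 0.6999
p₀ = P(outcome | unexposed) = 119/733 = 0.16235
PN = (p₁ − p₀)/p₁ = (0.6999 − 0.16235) / 0.6999 ≈ 0.76804.
Attributable cases ≈ PN × (exposed cases) = 0.76804 × 1460 ≈ 1121.35.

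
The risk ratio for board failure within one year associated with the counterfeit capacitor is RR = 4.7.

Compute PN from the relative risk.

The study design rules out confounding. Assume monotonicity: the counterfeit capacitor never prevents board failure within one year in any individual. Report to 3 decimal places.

Under exogeneity and monotonicity, PN = (RR − 1) / RR = 1 − 1/RR.
PN = (4.7 − 1) / 4.7 = 3.7 / 4.7 ≈ 0.7872

PN ≈ 0.787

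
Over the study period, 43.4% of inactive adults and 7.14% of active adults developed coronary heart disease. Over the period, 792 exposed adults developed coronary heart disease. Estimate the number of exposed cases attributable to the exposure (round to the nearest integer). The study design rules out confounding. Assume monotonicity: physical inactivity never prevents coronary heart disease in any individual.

p₁ = 0.434, p₀ = 0.0714.
PN = (p₁ − p₀)/p₁ = (0.434 − 0.0714) / 0.434 ≈ 0.83548.
Attributable cases ≈ PN × (exposed cases) = 0.83548 × 792 ≈ 661.70.

about 662 cases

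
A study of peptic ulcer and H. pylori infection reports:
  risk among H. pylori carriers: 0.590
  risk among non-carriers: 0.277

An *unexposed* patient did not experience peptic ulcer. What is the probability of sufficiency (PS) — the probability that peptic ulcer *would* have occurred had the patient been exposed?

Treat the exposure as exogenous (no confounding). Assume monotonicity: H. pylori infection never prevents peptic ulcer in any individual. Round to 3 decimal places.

Let p₁ = 0.59, p₀ = 0.277.
Under exogeneity and monotonicity, PS = (p₁ − p₀) / (1 − p₀).
PS = (0.59 − 0.277) / (1 − 0.277) = 0.313 / 0.723 ≈ 0.4329

PS ≈ 0.433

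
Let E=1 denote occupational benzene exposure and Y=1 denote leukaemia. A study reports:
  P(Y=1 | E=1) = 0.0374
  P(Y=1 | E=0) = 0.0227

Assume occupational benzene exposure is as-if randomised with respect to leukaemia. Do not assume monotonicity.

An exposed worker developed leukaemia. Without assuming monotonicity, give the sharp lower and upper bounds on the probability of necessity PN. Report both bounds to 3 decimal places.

Let p₁ = 0.0374, p₀ = 0.0227.
Under exogeneity alone the bounds on PN are max{0,(p₁−p₀)/p₁} ≤ PN ≤ min{1,(1−p₀)/p₁}.
  lower = (p₁ − p₀)/p₁ = 0.0147 / 0.0374 ≈ 0.3930
  upper = min{1, (1 − p₀)/p₁} = 0.9773 / 0.0374 ≈ 26.1310 → capped at 1

0.393 ≤ PN ≤ 1.000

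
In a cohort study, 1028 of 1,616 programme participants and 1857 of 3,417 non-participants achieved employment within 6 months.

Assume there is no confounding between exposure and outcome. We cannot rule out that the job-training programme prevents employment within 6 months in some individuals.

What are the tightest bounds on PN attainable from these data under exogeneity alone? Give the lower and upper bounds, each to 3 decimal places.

p₁ = P(outcome | exposed) = 1028/1616 = 0.63614
p₀ = P(outcome | unexposed) = 1857/3417 = 0.54346
Under exogeneity alone the bounds on PN are max{0,(p₁−p₀)/p₁} ≤ PN ≤ min{1,(1−p₀)/p₁}.
  lower = (p₁ − p₀)/p₁ = 0.092679 / 0.63614 ≈ 0.1457
  upper = min{1, (1 − p₀)/p₁} = 0.45654 / 0.63614 ≈ 0.7177

0.146 ≤ PN ≤ 0.718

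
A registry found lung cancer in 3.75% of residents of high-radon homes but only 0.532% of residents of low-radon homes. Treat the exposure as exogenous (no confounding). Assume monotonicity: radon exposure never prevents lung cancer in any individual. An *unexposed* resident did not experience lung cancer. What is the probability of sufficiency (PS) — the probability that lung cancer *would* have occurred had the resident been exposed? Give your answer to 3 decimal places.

PS ≈ 0.032

p₁ = 0.0375, p₀ = 0.00532.
Under exogeneity and monotonicity, PS = (p₁ − p₀) / (1 − p₀).
PS = (0.0375 − 0.00532) / (1 − 0.00532) = 0.03218 / 0.99468 ≈ 0.0324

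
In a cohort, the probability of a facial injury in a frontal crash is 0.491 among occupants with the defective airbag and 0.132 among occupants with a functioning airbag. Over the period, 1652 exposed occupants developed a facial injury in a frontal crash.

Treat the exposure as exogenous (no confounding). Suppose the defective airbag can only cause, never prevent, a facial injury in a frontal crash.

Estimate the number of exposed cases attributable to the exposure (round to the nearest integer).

Let p₁ = 0.491, p₀ = 0.132.
PN = (p₁ − p₀)/p₁ = (0.491 − 0.132) / 0.491 ≈ 0.73116.
Attributable cases ≈ PN × (exposed cases) = 0.73116 × 1652 ≈ 1207.88.

about 1208 cases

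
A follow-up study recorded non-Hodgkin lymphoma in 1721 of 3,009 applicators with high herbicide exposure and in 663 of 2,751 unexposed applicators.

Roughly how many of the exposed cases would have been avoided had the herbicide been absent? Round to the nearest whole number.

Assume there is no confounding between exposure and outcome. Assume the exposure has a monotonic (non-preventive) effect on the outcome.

p₁ = P(outcome | exposed) = 1721/3009 = 0.57195
p₀ = P(outcome | unexposed) = 663/2751 = 0.241
PN = (p₁ − p₀)/p₁ = (0.57195 − 0.241) / 0.57195 ≈ 0.57863.
Attributable cases ≈ PN × (exposed cases) = 0.57863 × 1721 ≈ 995.82.

about 996 cases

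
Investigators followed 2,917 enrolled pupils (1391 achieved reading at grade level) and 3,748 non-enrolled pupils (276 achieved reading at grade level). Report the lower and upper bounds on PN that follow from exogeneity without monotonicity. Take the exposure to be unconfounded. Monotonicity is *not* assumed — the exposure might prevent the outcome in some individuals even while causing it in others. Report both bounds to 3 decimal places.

p₁ = P(outcome | exposed) = 1391/2917 = 0.47686
p₀ = P(outcome | unexposed) = 276/3748 = 0.073639
Under exogeneity alone the bounds on PN are max{0,(p₁−p₀)/p₁} ≤ PN ≤ min{1,(1−p₀)/p₁}.
  lower = (p₁ − p₀)/p₁ = 0.40322 / 0.47686 ≈ 0.8456
  upper = min{1, (1 − p₀)/p₁} = 0.92636 / 0.47686 ≈ 1.9426 → capped at 1

0.846 ≤ PN ≤ 1.000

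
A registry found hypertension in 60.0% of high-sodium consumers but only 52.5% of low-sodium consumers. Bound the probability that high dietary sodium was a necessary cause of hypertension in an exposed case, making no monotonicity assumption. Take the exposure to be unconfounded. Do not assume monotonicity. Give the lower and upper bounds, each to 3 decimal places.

0.125 ≤ PN ≤ 0.792

p₁ = 0.6, p₀ = 0.525.
Under exogeneity alone the bounds on PN are max{0,(p₁−p₀)/p₁} ≤ PN ≤ min{1,(1−p₀)/p₁}.
  lower = (p₁ − p₀)/p₁ = 0.075 / 0.6 ≈ 0.1250
  upper = min{1, (1 − p₀)/p₁} = 0.475 / 0.6 ≈ 0.7917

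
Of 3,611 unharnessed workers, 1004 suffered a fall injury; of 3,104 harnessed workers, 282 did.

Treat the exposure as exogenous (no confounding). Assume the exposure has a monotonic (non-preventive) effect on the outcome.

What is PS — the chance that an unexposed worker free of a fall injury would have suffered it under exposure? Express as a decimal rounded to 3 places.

PS ≈ 0.206

p₁ = P(outcome | exposed) = 1004/3611 = 0.27804
p₀ = P(outcome | unexposed) = 282/3104 = 0.090851
Under exogeneity and monotonicity, PS = (p₁ − p₀) / (1 − p₀).
PS = (0.27804 − 0.090851) / (1 − 0.090851) = 0.18719 / 0.90915 ≈ 0.2059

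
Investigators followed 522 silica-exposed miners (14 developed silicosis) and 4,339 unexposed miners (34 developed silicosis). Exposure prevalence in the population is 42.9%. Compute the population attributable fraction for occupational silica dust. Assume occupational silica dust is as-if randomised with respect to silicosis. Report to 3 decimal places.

PAF ≈ 0.510

p₁ = P(outcome | exposed) = 14/522 = 0.02682
p₀ = P(outcome | unexposed) = 34/4339 = 0.0078359
Overall risk P(Y=1) = π·p₁ + (1−π)·p₀ = 0.429×0.02682 + 0.571×0.0078359 = 0.01598.
Under exogeneity, PAF = [P(Y=1) − p₀] / P(Y=1).
PAF = (0.01598 − 0.0078359) / 0.01598 ≈ 0.5096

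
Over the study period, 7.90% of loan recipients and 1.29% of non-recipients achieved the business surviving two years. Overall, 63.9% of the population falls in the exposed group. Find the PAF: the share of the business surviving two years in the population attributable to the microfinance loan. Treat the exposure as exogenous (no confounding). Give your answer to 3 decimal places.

PAF ≈ 0.766

p₁ = 0.079, p₀ = 0.0129.
Overall risk P(Y=1) = π·p₁ + (1−π)·p₀ = 0.639×0.079 + 0.361×0.0129 = 0.055138.
Under exogeneity, PAF = [P(Y=1) − p₀] / P(Y=1).
PAF = (0.055138 − 0.0129) / 0.055138 ≈ 0.7660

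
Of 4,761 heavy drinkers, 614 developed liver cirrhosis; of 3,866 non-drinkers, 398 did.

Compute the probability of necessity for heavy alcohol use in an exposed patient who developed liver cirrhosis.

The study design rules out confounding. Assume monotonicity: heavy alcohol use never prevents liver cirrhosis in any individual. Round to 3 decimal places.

p₁ = P(outcome | exposed) = 614/4761 = 0.12896
p₀ = P(outcome | unexposed) = 398/3866 = 0.10295
Under exogeneity and monotonicity, PN = (p₁ − p₀) / p₁.
PN = (0.12896 − 0.10295) / 0.12896 = 0.026016 / 0.12896 ≈ 0.2017

PN ≈ 0.202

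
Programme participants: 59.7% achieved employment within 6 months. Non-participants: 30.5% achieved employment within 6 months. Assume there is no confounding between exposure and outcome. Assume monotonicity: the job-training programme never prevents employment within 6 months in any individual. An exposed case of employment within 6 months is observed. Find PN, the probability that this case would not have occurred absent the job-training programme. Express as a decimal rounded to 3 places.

p₁ = 0.597, p₀ = 0.305.
Under exogeneity and monotonicity, PN = (p₁ − p₀) / p₁.
PN = (0.597 − 0.305) / 0.597 = 0.292 / 0.597 ≈ 0.4891

PN ≈ 0.489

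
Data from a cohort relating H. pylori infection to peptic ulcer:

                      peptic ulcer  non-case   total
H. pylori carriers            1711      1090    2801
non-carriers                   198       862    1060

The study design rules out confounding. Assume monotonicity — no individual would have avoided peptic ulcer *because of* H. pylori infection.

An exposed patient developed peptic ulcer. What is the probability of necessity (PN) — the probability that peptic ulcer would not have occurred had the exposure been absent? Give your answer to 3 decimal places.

p₁ = P(outcome | exposed) = 1711/2801 = 0.61085
p₀ = P(outcome | unexposed) = 198/1060 = 0.18679
Under exogeneity and monotonicity, PN = (p₁ − p₀)/p₁.
PN = (0.61085 − 0.18679) / 0.61085 ≈ 0.6942

PN ≈ 0.694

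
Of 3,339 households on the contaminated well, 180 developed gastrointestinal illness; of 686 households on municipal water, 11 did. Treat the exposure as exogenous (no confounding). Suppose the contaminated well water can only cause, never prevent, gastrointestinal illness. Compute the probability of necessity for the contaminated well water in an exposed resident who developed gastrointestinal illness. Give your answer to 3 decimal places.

p₁ = P(outcome | exposed) = 180/3339 = 0.053908
p₀ = P(outcome | unexposed) = 11/686 = 0.016035
Under exogeneity and monotonicity, PN = (p₁ − p₀) / p₁.
PN = (0.053908 − 0.016035) / 0.053908 = 0.037873 / 0.053908 ≈ 0.7026

PN ≈ 0.703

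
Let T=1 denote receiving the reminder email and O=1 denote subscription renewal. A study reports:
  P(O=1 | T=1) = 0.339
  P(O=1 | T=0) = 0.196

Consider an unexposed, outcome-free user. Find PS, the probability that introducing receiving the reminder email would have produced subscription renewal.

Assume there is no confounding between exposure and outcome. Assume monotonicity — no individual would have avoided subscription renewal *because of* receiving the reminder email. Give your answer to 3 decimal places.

Let p₁ = 0.339, p₀ = 0.196.
Under exogeneity and monotonicity, PS = (p₁ − p₀) / (1 − p₀).
PS = (0.339 − 0.196) / (1 − 0.196) = 0.143 / 0.804 ≈ 0.1779

PS ≈ 0.178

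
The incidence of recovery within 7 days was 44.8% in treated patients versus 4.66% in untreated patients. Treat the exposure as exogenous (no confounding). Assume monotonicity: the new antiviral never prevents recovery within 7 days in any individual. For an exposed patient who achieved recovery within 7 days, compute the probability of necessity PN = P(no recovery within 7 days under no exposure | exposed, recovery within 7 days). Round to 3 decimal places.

PN ≈ 0.896

p₁ = 0.448, p₀ = 0.0466.
Under exogeneity and monotonicity, PN = (p₁ − p₀) / p₁.
PN = (0.448 − 0.0466) / 0.448 = 0.4014 / 0.448 ≈ 0.8960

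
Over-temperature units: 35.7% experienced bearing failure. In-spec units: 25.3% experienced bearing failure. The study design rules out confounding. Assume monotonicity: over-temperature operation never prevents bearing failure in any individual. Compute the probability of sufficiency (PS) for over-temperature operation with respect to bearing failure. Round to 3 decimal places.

PS ≈ 0.139

p₁ = 0.357, p₀ = 0.253.
Under exogeneity and monotonicity, PS = (p₁ − p₀) / (1 − p₀).
PS = (0.357 − 0.253) / (1 − 0.253) = 0.104 / 0.747 ≈ 0.1392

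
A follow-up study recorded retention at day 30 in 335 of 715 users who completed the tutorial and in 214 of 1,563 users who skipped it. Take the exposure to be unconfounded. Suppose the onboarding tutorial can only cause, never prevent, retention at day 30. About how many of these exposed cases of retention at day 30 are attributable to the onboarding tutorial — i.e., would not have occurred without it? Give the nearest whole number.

about 237 cases

p₁ = P(outcome | exposed) = 335/715 = 0.46853
p₀ = P(outcome | unexposed) = 214/1563 = 0.13692
PN = (p₁ − p₀)/p₁ = (0.46853 − 0.13692) / 0.46853 ≈ 0.70778.
Attributable cases ≈ PN × (exposed cases) = 0.70778 × 335 ≈ 237.10.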